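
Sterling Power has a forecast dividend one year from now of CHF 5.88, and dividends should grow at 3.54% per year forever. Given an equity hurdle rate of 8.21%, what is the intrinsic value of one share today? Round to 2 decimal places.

Gordon growth model: P₀ = D₁/(r − g), with D₁ = 5.88 given directly.
P₀ = 5.8800 / (0.0821 − 0.0354) = 5.8800 / 0.0467 = 125.9101

CHF 125.91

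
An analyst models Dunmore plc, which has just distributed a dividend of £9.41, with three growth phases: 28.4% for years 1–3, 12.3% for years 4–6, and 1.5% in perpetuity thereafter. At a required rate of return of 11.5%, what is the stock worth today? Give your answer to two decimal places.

Three-stage DDM. Project D₁…D_6; terminal Gordon value at t=6 with g = 0.015; discount at r = 0.115.
D_1 = 12.0824
D_2 = 15.5139
D_3 = 19.9198
D_4 = 22.3699
D_5 = 25.1214
D_6 = 28.2114
TV_6 = 28.6345/(0.115−0.015) = 286.3453
P₀ = Σ Dₜ/(1+r)ᵗ + TV_6/(1+r)^6 = 230.4357

£230.44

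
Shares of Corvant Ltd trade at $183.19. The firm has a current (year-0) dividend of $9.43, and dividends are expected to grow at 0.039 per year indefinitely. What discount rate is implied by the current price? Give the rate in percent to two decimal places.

9.25%

Rearranging the constant-growth DDM: r = D₁/P₀ + g.
D₁ = 9.43 × (1 + 0.039) = 9.7978.
r = 9.7978 / 183.19 + 0.039 = 0.05348 + 0.039 = 0.09248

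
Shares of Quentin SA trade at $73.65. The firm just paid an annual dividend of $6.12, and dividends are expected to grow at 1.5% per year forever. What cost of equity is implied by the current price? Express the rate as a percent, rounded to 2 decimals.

9.93%

Rearranging the constant-growth DDM: r = D₁/P₀ + g.
D₁ = 6.12 × (1 + 0.015) = 6.2118.
r = 6.2118 / 73.65 + 0.015 = 0.08434 + 0.015 = 0.09934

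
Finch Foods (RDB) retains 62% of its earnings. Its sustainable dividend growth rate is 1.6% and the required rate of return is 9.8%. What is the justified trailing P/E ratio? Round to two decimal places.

4.71

Payout ratio b = 1 − 0.62 = 0.38.
Justified trailing P/E = b(1+g)/(r−g) = 0.38×(1+0.016)/(0.098−0.016) = 4.7083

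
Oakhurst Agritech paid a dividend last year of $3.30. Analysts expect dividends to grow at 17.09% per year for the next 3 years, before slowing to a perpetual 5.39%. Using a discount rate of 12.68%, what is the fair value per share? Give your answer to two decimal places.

Two-stage DDM. Project D₁…D_3 at 0.1709, terminal growth 0.0539, discount at r = 0.1268.
D_1 = 3.8640
D_2 = 4.5243
D_3 = 5.2975
Terminal value at t=3: TV = D_4/(r−g) = 5.5831/(0.1268−0.0539) = 76.5853
P₀ = 3.8640/(1+0.1268)^1 + 4.5243/(1+0.1268)^2 + 5.2975/(1+0.1268)^3 + 76.5853/(1+0.1268)^3 = 64.2263

$64.23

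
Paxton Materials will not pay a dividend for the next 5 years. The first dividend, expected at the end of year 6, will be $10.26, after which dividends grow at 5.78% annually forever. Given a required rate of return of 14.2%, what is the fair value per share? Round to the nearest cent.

$62.73

Deferred-dividend DDM. At t=5 the remaining stream is a growing perpetuity with first payment D_6 = 10.26.
V_5 = D_6/(r−g) = 10.26/(0.142−0.0578) = 121.8527
P₀ = V_5/(1+r)^5 = 121.8527/(1+0.142)^5 = 62.7343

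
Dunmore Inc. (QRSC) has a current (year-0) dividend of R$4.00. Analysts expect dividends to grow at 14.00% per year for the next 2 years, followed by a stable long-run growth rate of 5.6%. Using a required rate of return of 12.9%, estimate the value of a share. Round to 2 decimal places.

Two-stage DDM. Project D₁…D_2 at 0.14, terminal growth 0.056, discount at r = 0.129.
D_1 = 4.5600
D_2 = 5.1984
Terminal value at t=2: TV = D_3/(r−g) = 5.4895/(0.129−0.056) = 75.1988
P₀ = 4.5600/(1+0.129)^1 + 5.1984/(1+0.129)^2 + 75.1988/(1+0.129)^2 = 67.1133

R$67.11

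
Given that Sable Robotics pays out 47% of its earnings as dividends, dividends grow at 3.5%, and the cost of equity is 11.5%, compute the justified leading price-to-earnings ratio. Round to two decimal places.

5.87

Justified leading P/E = b/(r−g) = 0.47/(0.115−0.035) = 5.8750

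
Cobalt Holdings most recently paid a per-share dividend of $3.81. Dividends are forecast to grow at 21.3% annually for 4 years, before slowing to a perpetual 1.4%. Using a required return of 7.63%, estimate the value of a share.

$120.78

Two-stage DDM. Project D₁…D_4 at 0.213, terminal growth 0.014, discount at r = 0.0763.
D_1 = 4.6215
D_2 = 5.6059
D_3 = 6.8000
D_4 = 8.2484
Terminal value at t=4: TV = D_5/(r−g) = 8.3638/(0.0763−0.014) = 134.2512
P₀ = 4.6215/(1+0.0763)^1 + 5.6059/(1+0.0763)^2 + 6.8000/(1+0.0763)^3 + 8.2484/(1+0.0763)^4 + 134.2512/(1+0.0763)^4 = 120.7762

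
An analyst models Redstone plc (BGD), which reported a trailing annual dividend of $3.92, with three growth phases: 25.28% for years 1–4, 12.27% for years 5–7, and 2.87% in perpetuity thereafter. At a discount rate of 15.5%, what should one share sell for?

$75.27

Three-stage DDM. Project D₁…D_7; terminal Gordon value at t=7 with g = 0.0287; discount at r = 0.155.
D_1 = 4.9110
D_2 = 6.1525
D_3 = 7.7078
D_4 = 9.6564
D_5 = 10.8412
D_6 = 12.1714
D_7 = 13.6648
TV_7 = 14.0570/(0.155−0.0287) = 111.2986
P₀ = Σ Dₜ/(1+r)ᵗ + TV_7/(1+r)^7 = 75.2667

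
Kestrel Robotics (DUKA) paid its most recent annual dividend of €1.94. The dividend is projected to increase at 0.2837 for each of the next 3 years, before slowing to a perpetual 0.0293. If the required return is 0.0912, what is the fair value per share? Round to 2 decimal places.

€60.65

Two-stage DDM. Project D₁…D_3 at 0.2837, terminal growth 0.0293, discount at r = 0.0912.
D_1 = 2.4904
D_2 = 3.1969
D_3 = 4.1039
Terminal value at t=3: TV = D_4/(r−g) = 4.2241/(0.0912−0.0293) = 68.2407
P₀ = 2.4904/(1+0.0912)^1 + 3.1969/(1+0.0912)^2 + 4.1039/(1+0.0912)^3 + 68.2407/(1+0.0912)^3 = 60.6463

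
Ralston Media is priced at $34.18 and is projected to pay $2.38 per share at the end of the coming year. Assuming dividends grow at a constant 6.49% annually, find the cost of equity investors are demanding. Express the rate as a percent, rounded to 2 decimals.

Rearranging the constant-growth DDM: r = D₁/P₀ + g.
r = 2.3800 / 34.18 + 0.0649 = 0.06963 + 0.0649 = 0.13453

13.45%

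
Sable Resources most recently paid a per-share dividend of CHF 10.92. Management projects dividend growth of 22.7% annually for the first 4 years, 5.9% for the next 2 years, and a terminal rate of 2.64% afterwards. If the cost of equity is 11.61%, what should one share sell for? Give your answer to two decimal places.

CHF 249.48

Three-stage DDM. Project D₁…D_6; terminal Gordon value at t=6 with g = 0.0264; discount at r = 0.1161.
D_1 = 13.3988
D_2 = 16.4404
D_3 = 20.1723
D_4 = 24.7515
D_5 = 26.2118
D_6 = 27.7583
TV_6 = 28.4911/(0.1161−0.0264) = 317.6267
P₀ = Σ Dₜ/(1+r)ᵗ + TV_6/(1+r)^6 = 249.4819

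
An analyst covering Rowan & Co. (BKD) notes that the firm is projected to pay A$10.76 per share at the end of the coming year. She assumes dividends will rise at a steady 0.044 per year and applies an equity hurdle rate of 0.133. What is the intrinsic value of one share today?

Gordon growth model: P₀ = D₁/(r − g), with D₁ = 10.76 given directly.
P₀ = 10.7600 / (0.133 − 0.044) = 10.7600 / 0.089 = 120.8989

A$120.90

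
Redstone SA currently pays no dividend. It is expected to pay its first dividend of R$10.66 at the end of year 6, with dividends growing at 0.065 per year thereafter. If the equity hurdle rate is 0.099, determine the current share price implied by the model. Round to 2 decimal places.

Deferred-dividend DDM. At t=5 the remaining stream is a growing perpetuity with first payment D_6 = 10.66.
V_5 = D_6/(r−g) = 10.66/(0.099−0.065) = 313.5294
P₀ = V_5/(1+r)^5 = 313.5294/(1+0.099)^5 = 195.5644

R$195.56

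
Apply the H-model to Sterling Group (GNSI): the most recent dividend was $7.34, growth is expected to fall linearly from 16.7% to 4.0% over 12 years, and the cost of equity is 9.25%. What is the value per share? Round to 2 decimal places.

H-model: P₀ = D₀[(1+g_L) + H(g_S−g_L)]/(r−g_L), with H = 12/2 = 6.
P₀ = 7.34 × [(1+0.04) + 6×(0.167−0.04)] / (0.0925−0.04)
   = 7.34 × 1.8020 / 0.0525 = 251.9368

$251.94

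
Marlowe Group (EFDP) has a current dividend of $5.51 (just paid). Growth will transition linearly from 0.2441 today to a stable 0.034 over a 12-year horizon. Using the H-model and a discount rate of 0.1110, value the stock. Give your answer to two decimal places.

$164.20

H-model: P₀ = D₀[(1+g_L) + H(g_S−g_L)]/(r−g_L), with H = 12/2 = 6.
P₀ = 5.51 × [(1+0.034) + 6×(0.2441−0.034)] / (0.111−0.034)
   = 5.51 × 2.2946 / 0.077 = 164.1980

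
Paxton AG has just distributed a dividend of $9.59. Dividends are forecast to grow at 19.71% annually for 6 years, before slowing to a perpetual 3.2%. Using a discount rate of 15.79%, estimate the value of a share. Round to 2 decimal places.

$160.75

Two-stage DDM. Project D₁…D_6 at 0.1971, terminal growth 0.032, discount at r = 0.1579.
D_1 = 11.4802
D_2 = 13.7429
D_3 = 16.4517
D_4 = 19.6943
D_5 = 23.5760
D_6 = 28.2229
Terminal value at t=6: TV = D_7/(r−g) = 29.1260/(0.1579−0.032) = 231.3424
P₀ = 11.4802/(1+0.1579)^1 + 13.7429/(1+0.1579)^2 + 16.4517/(1+0.1579)^3 + 19.6943/(1+0.1579)^4 + 23.5760/(1+0.1579)^5 + 28.2229/(1+0.1579)^6 + 231.3424/(1+0.1579)^6 = 160.7466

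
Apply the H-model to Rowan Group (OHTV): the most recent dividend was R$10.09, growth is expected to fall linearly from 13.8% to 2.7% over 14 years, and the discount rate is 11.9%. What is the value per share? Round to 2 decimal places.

H-model: P₀ = D₀[(1+g_L) + H(g_S−g_L)]/(r−g_L), with H = 14/2 = 7.
P₀ = 10.09 × [(1+0.027) + 7×(0.138−0.027)] / (0.119−0.027)
   = 10.09 × 1.8040 / 0.092 = 197.8517

R$197.85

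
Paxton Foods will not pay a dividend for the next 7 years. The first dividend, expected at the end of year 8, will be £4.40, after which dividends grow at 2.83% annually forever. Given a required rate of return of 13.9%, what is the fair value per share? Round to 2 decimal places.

£15.98

Deferred-dividend DDM. At t=7 the remaining stream is a growing perpetuity with first payment D_8 = 4.40.
V_7 = D_8/(r−g) = 4.40/(0.139−0.0283) = 39.7471
P₀ = V_7/(1+r)^7 = 39.7471/(1+0.139)^7 = 15.9823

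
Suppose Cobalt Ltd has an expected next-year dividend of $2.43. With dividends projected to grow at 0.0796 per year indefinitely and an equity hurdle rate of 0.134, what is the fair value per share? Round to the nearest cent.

$44.67

Gordon growth model: P₀ = D₁/(r − g), with D₁ = 2.43 given directly.
P₀ = 2.4300 / (0.134 − 0.0796) = 2.4300 / 0.0544 = 44.6691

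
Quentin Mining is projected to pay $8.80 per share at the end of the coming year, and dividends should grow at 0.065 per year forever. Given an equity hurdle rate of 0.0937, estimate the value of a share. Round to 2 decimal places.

Gordon growth model: P₀ = D₁/(r − g), with D₁ = 8.80 given directly.
P₀ = 8.8000 / (0.0937 − 0.065) = 8.8000 / 0.0287 = 306.6202

$306.62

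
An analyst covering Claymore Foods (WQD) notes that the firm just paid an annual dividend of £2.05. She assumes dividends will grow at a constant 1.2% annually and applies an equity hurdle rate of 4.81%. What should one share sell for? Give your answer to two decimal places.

£57.47

Gordon growth model: P₀ = D₁/(r − g). D₁ = 2.05 × (1 + 0.012) = 2.0746.
P₀ = 2.0746 / (0.0481 − 0.012) = 2.0746 / 0.0361 = 57.4681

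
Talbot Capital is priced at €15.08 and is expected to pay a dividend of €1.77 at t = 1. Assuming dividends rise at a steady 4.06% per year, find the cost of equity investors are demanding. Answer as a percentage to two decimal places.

Rearranging the constant-growth DDM: r = D₁/P₀ + g.
r = 1.7700 / 15.08 + 0.0406 = 0.11737 + 0.0406 = 0.15797

15.80%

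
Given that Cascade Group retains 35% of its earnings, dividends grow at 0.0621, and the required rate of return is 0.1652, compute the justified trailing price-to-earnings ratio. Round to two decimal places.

Payout ratio b = 1 − 0.35 = 0.65.
Justified trailing P/E = b(1+g)/(r−g) = 0.65×(1+0.0621)/(0.1652−0.0621) = 6.6961

6.70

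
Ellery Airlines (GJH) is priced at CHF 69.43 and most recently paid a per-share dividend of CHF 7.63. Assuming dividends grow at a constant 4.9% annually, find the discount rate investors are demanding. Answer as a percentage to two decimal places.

Rearranging the constant-growth DDM: r = D₁/P₀ + g.
D₁ = 7.63 × (1 + 0.049) = 8.0039.
r = 8.0039 / 69.43 + 0.049 = 0.11528 + 0.049 = 0.16428

16.43%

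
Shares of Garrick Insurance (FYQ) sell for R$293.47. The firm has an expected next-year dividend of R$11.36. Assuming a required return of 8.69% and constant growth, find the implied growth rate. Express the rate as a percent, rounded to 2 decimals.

From P₀ = D₁/(r − g), the implied growth is g = r − D₁/P₀.
g = 0.0869 − 11.36/293.47 = 0.0869 − 0.03871 = 0.04819

4.82%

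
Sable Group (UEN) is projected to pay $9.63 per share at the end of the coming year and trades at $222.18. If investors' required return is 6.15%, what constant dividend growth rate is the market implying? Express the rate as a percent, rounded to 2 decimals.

1.82%

From P₀ = D₁/(r − g), the implied growth is g = r − D₁/P₀.
g = 0.0615 − 9.63/222.18 = 0.0615 − 0.04334 = 0.01816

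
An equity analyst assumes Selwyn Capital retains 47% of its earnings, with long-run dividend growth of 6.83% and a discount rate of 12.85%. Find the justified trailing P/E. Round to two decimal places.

Payout ratio b = 1 − 0.47 = 0.53.
Justified trailing P/E = b(1+g)/(r−g) = 0.53×(1+0.0683)/(0.1285−0.0683) = 9.4053

9.41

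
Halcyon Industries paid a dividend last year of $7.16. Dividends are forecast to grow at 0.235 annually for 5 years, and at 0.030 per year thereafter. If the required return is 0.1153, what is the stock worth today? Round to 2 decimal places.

Two-stage DDM. Project D₁…D_5 at 0.235, terminal growth 0.03, discount at r = 0.1153.
D_1 = 8.8426
D_2 = 10.9206
D_3 = 13.4870
D_4 = 16.6564
D_5 = 20.5706
Terminal value at t=5: TV = D_6/(r−g) = 21.1878/(0.1153−0.03) = 248.3911
P₀ = 8.8426/(1+0.1153)^1 + 10.9206/(1+0.1153)^2 + 13.4870/(1+0.1153)^3 + 16.6564/(1+0.1153)^4 + 20.5706/(1+0.1153)^5 + 248.3911/(1+0.1153)^5 = 193.0535

$193.05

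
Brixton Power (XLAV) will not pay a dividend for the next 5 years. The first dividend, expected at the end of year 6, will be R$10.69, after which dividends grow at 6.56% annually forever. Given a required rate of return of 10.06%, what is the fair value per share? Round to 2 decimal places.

Deferred-dividend DDM. At t=5 the remaining stream is a growing perpetuity with first payment D_6 = 10.69.
V_5 = D_6/(r−g) = 10.69/(0.1006−0.0656) = 305.4286
P₀ = V_5/(1+r)^5 = 305.4286/(1+0.1006)^5 = 189.1307

R$189.13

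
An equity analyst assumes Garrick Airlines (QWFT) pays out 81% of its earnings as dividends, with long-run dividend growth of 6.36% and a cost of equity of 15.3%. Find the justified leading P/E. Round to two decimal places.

9.06

Justified leading P/E = b/(r−g) = 0.81/(0.153−0.0636) = 9.0604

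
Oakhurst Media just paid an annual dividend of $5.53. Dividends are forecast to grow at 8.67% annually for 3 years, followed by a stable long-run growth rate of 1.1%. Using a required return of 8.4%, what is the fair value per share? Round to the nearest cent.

Two-stage DDM. Project D₁…D_3 at 0.0867, terminal growth 0.011, discount at r = 0.084.
D_1 = 6.0095
D_2 = 6.5305
D_3 = 7.0967
Terminal value at t=3: TV = D_4/(r−g) = 7.1747/(0.084−0.011) = 98.2839
P₀ = 6.0095/(1+0.084)^1 + 6.5305/(1+0.084)^2 + 7.0967/(1+0.084)^3 + 98.2839/(1+0.084)^3 = 93.8332

$93.83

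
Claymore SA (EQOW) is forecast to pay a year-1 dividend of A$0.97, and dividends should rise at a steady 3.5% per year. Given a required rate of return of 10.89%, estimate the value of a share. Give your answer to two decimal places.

Gordon growth model: P₀ = D₁/(r − g), with D₁ = 0.97 given directly.
P₀ = 0.9700 / (0.1089 − 0.035) = 0.9700 / 0.0739 = 13.1258

A$13.13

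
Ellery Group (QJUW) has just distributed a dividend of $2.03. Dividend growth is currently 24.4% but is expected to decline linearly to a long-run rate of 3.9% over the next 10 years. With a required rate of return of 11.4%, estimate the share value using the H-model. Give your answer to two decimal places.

$55.87

H-model: P₀ = D₀[(1+g_L) + H(g_S−g_L)]/(r−g_L), with H = 10/2 = 5.
P₀ = 2.03 × [(1+0.039) + 5×(0.244−0.039)] / (0.114−0.039)
   = 2.03 × 2.0640 / 0.075 = 55.8656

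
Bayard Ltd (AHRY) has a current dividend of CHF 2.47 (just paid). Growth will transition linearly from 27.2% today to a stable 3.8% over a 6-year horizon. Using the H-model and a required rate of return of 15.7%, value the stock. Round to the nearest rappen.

H-model: P₀ = D₀[(1+g_L) + H(g_S−g_L)]/(r−g_L), with H = 6/2 = 3.
P₀ = 2.47 × [(1+0.038) + 3×(0.272−0.038)] / (0.157−0.038)
   = 2.47 × 1.7400 / 0.119 = 36.1160

CHF 36.12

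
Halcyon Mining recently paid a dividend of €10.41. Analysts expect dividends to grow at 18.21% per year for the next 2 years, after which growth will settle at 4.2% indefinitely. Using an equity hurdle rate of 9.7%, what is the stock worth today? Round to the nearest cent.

€252.31

Two-stage DDM. Project D₁…D_2 at 0.1821, terminal growth 0.042, discount at r = 0.097.
D_1 = 12.3057
D_2 = 14.5465
Terminal value at t=2: TV = D_3/(r−g) = 15.1575/(0.097−0.042) = 275.5905
P₀ = 12.3057/(1+0.097)^1 + 14.5465/(1+0.097)^2 + 275.5905/(1+0.097)^2 = 252.3135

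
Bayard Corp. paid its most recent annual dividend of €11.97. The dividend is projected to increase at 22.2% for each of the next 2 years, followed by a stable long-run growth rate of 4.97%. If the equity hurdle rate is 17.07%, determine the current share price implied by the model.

Two-stage DDM. Project D₁…D_2 at 0.222, terminal growth 0.0497, discount at r = 0.1707.
D_1 = 14.6273
D_2 = 17.8746
Terminal value at t=2: TV = D_3/(r−g) = 18.7630/(0.1707−0.0497) = 155.0659
P₀ = 14.6273/(1+0.1707)^1 + 17.8746/(1+0.1707)^2 + 155.0659/(1+0.1707)^2 = 138.6789

€138.68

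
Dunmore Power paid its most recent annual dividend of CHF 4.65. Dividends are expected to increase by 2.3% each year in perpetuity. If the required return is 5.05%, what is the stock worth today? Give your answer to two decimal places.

CHF 172.98

Gordon growth model: P₀ = D₁/(r − g). D₁ = 4.65 × (1 + 0.023) = 4.7569.
P₀ = 4.7569 / (0.0505 − 0.023) = 4.7569 / 0.0275 = 172.9800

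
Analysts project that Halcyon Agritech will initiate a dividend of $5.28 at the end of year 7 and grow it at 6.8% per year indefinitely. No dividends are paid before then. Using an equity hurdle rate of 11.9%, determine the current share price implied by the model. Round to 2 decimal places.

Deferred-dividend DDM. At t=6 the remaining stream is a growing perpetuity with first payment D_7 = 5.28.
V_6 = D_7/(r−g) = 5.28/(0.119−0.068) = 103.5294
P₀ = V_6/(1+r)^6 = 103.5294/(1+0.119)^6 = 52.7331

$52.73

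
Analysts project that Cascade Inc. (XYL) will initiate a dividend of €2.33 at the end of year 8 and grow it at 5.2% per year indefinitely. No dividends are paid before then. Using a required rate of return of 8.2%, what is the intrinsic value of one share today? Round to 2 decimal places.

Deferred-dividend DDM. At t=7 the remaining stream is a growing perpetuity with first payment D_8 = 2.33.
V_7 = D_8/(r−g) = 2.33/(0.082−0.052) = 77.6667
P₀ = V_7/(1+r)^7 = 77.6667/(1+0.082)^7 = 44.7346

€44.73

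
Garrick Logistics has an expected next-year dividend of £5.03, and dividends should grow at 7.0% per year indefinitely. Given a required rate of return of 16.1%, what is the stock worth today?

Gordon growth model: P₀ = D₁/(r − g), with D₁ = 5.03 given directly.
P₀ = 5.0300 / (0.161 − 0.07) = 5.0300 / 0.091 = 55.2747

£55.27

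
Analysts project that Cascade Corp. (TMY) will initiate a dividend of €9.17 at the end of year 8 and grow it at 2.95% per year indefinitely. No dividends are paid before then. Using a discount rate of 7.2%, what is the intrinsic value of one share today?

€132.62

Deferred-dividend DDM. At t=7 the remaining stream is a growing perpetuity with first payment D_8 = 9.17.
V_7 = D_8/(r−g) = 9.17/(0.072−0.0295) = 215.7647
P₀ = V_7/(1+r)^7 = 215.7647/(1+0.072)^7 = 132.6224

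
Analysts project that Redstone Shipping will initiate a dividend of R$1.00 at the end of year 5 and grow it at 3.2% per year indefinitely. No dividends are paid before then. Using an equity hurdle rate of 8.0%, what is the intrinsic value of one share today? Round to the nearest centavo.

Deferred-dividend DDM. At t=4 the remaining stream is a growing perpetuity with first payment D_5 = 1.00.
V_4 = D_5/(r−g) = 1.00/(0.08−0.032) = 20.8333
P₀ = V_4/(1+r)^4 = 20.8333/(1+0.08)^4 = 15.3131

R$15.31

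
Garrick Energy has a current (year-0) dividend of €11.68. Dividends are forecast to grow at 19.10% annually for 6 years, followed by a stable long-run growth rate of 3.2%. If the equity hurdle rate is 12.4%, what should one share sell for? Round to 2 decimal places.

Two-stage DDM. Project D₁…D_6 at 0.191, terminal growth 0.032, discount at r = 0.124.
D_1 = 13.9109
D_2 = 16.5679
D_3 = 19.7323
D_4 = 23.5012
D_5 = 27.9899
D_6 = 33.3360
Terminal value at t=6: TV = D_7/(r−g) = 34.4027/(0.124−0.032) = 373.9429
P₀ = 13.9109/(1+0.124)^1 + 16.5679/(1+0.124)^2 + 19.7323/(1+0.124)^3 + 23.5012/(1+0.124)^4 + 27.9899/(1+0.124)^5 + 33.3360/(1+0.124)^6 + 373.9429/(1+0.124)^6 = 271.6848

€271.68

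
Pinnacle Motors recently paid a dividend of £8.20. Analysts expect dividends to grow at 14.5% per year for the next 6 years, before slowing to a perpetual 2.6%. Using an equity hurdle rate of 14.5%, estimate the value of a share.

Two-stage DDM. Project D₁…D_6 at 0.145, terminal growth 0.026, discount at r = 0.145.
D_1 = 9.3890
D_2 = 10.7504
D_3 = 12.3092
D_4 = 14.0940
D_5 = 16.1377
D_6 = 18.4777
Terminal value at t=6: TV = D_7/(r−g) = 18.9581/(0.145−0.026) = 159.3115
P₀ = 9.3890/(1+0.145)^1 + 10.7504/(1+0.145)^2 + 12.3092/(1+0.145)^3 + 14.0940/(1+0.145)^4 + 16.1377/(1+0.145)^5 + 18.4777/(1+0.145)^6 + 159.3115/(1+0.145)^6 = 119.8992

£119.90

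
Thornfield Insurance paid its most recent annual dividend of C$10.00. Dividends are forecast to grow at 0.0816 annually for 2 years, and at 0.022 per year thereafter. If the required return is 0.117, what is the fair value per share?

Two-stage DDM. Project D₁…D_2 at 0.0816, terminal growth 0.022, discount at r = 0.117.
D_1 = 10.8160
D_2 = 11.6986
Terminal value at t=2: TV = D_3/(r−g) = 11.9560/(0.117−0.022) = 125.8522
P₀ = 10.8160/(1+0.117)^1 + 11.6986/(1+0.117)^2 + 125.8522/(1+0.117)^2 = 119.9275

C$119.93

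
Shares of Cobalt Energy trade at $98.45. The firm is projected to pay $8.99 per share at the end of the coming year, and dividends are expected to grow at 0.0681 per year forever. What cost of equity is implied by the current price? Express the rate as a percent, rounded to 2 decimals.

15.94%

Rearranging the constant-growth DDM: r = D₁/P₀ + g.
r = 8.9900 / 98.45 + 0.0681 = 0.09132 + 0.0681 = 0.15942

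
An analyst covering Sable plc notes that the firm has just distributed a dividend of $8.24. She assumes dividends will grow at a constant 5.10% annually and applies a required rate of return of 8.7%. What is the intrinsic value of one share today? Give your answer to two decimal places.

$240.56

Gordon growth model: P₀ = D₁/(r − g). D₁ = 8.24 × (1 + 0.051) = 8.6602.
P₀ = 8.6602 / (0.087 − 0.051) = 8.6602 / 0.036 = 240.5622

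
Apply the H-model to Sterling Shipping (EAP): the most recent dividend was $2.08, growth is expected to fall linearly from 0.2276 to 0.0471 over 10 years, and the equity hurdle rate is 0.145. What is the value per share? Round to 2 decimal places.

$41.42

H-model: P₀ = D₀[(1+g_L) + H(g_S−g_L)]/(r−g_L), with H = 10/2 = 5.
P₀ = 2.08 × [(1+0.0471) + 5×(0.2276−0.0471)] / (0.145−0.0471)
   = 2.08 × 1.9496 / 0.0979 = 41.4215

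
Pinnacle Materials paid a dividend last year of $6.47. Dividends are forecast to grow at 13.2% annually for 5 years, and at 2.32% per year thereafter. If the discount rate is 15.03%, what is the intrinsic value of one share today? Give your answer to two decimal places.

$78.91

Two-stage DDM. Project D₁…D_5 at 0.132, terminal growth 0.0232, discount at r = 0.1503.
D_1 = 7.3240
D_2 = 8.2908
D_3 = 9.3852
D_4 = 10.6240
D_5 = 12.0264
Terminal value at t=5: TV = D_6/(r−g) = 12.3054/(0.1503−0.0232) = 96.8169
P₀ = 7.3240/(1+0.1503)^1 + 8.2908/(1+0.1503)^2 + 9.3852/(1+0.1503)^3 + 10.6240/(1+0.1503)^4 + 12.0264/(1+0.1503)^5 + 96.8169/(1+0.1503)^5 = 78.9108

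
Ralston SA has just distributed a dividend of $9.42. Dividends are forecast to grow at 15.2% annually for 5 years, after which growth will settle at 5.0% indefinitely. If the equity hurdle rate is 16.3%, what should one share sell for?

Two-stage DDM. Project D₁…D_5 at 0.152, terminal growth 0.05, discount at r = 0.163.
D_1 = 10.8518
D_2 = 12.5013
D_3 = 14.4015
D_4 = 16.5906
D_5 = 19.1123
Terminal value at t=5: TV = D_6/(r−g) = 20.0679/(0.163−0.05) = 177.5923
P₀ = 10.8518/(1+0.163)^1 + 12.5013/(1+0.163)^2 + 14.4015/(1+0.163)^3 + 16.5906/(1+0.163)^4 + 19.1123/(1+0.163)^5 + 177.5923/(1+0.163)^5 = 129.2493

$129.25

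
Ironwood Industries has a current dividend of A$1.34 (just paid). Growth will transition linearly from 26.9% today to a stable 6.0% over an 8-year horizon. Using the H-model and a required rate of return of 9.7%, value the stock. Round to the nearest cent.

H-model: P₀ = D₀[(1+g_L) + H(g_S−g_L)]/(r−g_L), with H = 8/2 = 4.
P₀ = 1.34 × [(1+0.06) + 4×(0.269−0.06)] / (0.097−0.06)
   = 1.34 × 1.8960 / 0.037 = 68.6659

A$68.67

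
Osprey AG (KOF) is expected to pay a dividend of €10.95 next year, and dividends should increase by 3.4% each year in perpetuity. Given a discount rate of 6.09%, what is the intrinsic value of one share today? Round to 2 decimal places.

€407.06

Gordon growth model: P₀ = D₁/(r − g), with D₁ = 10.95 given directly.
P₀ = 10.9500 / (0.0609 − 0.034) = 10.9500 / 0.0269 = 407.0632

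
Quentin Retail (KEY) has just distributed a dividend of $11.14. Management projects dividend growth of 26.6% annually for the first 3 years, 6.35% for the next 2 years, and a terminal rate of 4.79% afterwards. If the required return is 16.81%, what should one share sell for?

$166.50

Three-stage DDM. Project D₁…D_5; terminal Gordon value at t=5 with g = 0.0479; discount at r = 0.1681.
D_1 = 14.1032
D_2 = 17.8547
D_3 = 22.6041
D_4 = 24.0394
D_5 = 25.5659
TV_5 = 26.7905/(0.1681−0.0479) = 222.8829
P₀ = Σ Dₜ/(1+r)ᵗ + TV_5/(1+r)^5 = 166.4987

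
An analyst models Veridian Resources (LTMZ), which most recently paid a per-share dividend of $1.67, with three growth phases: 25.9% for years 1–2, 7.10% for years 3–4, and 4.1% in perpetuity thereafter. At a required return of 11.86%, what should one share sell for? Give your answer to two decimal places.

Three-stage DDM. Project D₁…D_4; terminal Gordon value at t=4 with g = 0.041; discount at r = 0.1186.
D_1 = 2.1025
D_2 = 2.6471
D_3 = 2.8350
D_4 = 3.0363
TV_4 = 3.1608/(0.1186−0.041) = 40.7320
P₀ = Σ Dₜ/(1+r)ᵗ + TV_4/(1+r)^4 = 33.9757

$33.98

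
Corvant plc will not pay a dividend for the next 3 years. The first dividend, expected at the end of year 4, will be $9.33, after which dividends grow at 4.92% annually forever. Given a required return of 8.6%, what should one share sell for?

Deferred-dividend DDM. At t=3 the remaining stream is a growing perpetuity with first payment D_4 = 9.33.
V_3 = D_4/(r−g) = 9.33/(0.086−0.0492) = 253.5326
P₀ = V_3/(1+r)^3 = 253.5326/(1+0.086)^3 = 197.9449

$197.94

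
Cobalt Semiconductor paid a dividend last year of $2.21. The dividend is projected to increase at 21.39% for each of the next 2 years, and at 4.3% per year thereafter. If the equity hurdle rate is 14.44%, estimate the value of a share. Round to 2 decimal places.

$30.41

Two-stage DDM. Project D₁…D_2 at 0.2139, terminal growth 0.043, discount at r = 0.1444.
D_1 = 2.6827
D_2 = 3.2566
Terminal value at t=2: TV = D_3/(r−g) = 3.3966/(0.1444−0.043) = 33.4969
P₀ = 2.6827/(1+0.1444)^1 + 3.2566/(1+0.1444)^2 + 33.4969/(1+0.1444)^2 = 30.4077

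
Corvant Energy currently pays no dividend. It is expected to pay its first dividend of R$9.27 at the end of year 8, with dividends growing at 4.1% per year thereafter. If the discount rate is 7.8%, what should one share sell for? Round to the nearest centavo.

Deferred-dividend DDM. At t=7 the remaining stream is a growing perpetuity with first payment D_8 = 9.27.
V_7 = D_8/(r−g) = 9.27/(0.078−0.041) = 250.5405
P₀ = V_7/(1+r)^7 = 250.5405/(1+0.078)^7 = 148.0971

R$148.10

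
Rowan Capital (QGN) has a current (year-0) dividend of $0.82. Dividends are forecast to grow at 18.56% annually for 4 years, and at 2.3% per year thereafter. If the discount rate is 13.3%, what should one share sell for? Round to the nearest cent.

Two-stage DDM. Project D₁…D_4 at 0.1856, terminal growth 0.023, discount at r = 0.133.
D_1 = 0.9722
D_2 = 1.1526
D_3 = 1.3666
D_4 = 1.6202
Terminal value at t=4: TV = D_5/(r−g) = 1.6575/(0.133−0.023) = 15.0678
P₀ = 0.9722/(1+0.133)^1 + 1.1526/(1+0.133)^2 + 1.3666/(1+0.133)^3 + 1.6202/(1+0.133)^4 + 15.0678/(1+0.133)^4 = 12.8226

$12.82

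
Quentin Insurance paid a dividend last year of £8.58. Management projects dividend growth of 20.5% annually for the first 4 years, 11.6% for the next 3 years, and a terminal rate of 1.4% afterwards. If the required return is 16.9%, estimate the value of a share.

Three-stage DDM. Project D₁…D_7; terminal Gordon value at t=7 with g = 0.014; discount at r = 0.169.
D_1 = 10.3389
D_2 = 12.4584
D_3 = 15.0123
D_4 = 18.0899
D_5 = 20.1883
D_6 = 22.5301
D_7 = 25.1436
TV_7 = 25.4956/(0.169−0.014) = 164.4880
P₀ = Σ Dₜ/(1+r)ᵗ + TV_7/(1+r)^7 = 118.6845

£118.68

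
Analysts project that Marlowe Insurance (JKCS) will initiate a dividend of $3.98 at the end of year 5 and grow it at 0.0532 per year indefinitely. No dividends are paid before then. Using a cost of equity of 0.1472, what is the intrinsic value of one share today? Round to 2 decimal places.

Deferred-dividend DDM. At t=4 the remaining stream is a growing perpetuity with first payment D_5 = 3.98.
V_4 = D_5/(r−g) = 3.98/(0.1472−0.0532) = 42.3404
P₀ = V_4/(1+r)^4 = 42.3404/(1+0.1472)^4 = 24.4455

$24.45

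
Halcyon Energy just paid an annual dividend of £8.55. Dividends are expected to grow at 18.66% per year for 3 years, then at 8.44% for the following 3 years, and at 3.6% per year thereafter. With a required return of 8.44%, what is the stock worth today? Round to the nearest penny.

Three-stage DDM. Project D₁…D_6; terminal Gordon value at t=6 with g = 0.036; discount at r = 0.0844.
D_1 = 10.1454
D_2 = 12.0386
D_3 = 14.2850
D_4 = 15.4906
D_5 = 16.7980
D_6 = 18.2158
TV_6 = 18.8715/(0.0844−0.036) = 389.9079
P₀ = Σ Dₜ/(1+r)ᵗ + TV_6/(1+r)^6 = 304.1896

£304.19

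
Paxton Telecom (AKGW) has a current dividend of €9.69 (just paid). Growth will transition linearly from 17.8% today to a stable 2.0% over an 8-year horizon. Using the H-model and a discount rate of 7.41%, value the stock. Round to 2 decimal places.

€295.89

H-model: P₀ = D₀[(1+g_L) + H(g_S−g_L)]/(r−g_L), with H = 8/2 = 4.
P₀ = 9.69 × [(1+0.02) + 4×(0.178−0.02)] / (0.0741−0.02)
   = 9.69 × 1.6520 / 0.0541 = 295.8943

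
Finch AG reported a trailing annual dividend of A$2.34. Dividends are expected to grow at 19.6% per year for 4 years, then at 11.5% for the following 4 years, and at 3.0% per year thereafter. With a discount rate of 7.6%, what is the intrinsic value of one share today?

A$120.13

Three-stage DDM. Project D₁…D_8; terminal Gordon value at t=8 with g = 0.03; discount at r = 0.076.
D_1 = 2.7986
D_2 = 3.3472
D_3 = 4.0032
D_4 = 4.7879
D_5 = 5.3385
D_6 = 5.9524
D_7 = 6.6369
D_8 = 7.4001
TV_8 = 7.6221/(0.076−0.03) = 165.6988
P₀ = Σ Dₜ/(1+r)ᵗ + TV_8/(1+r)^8 = 120.1262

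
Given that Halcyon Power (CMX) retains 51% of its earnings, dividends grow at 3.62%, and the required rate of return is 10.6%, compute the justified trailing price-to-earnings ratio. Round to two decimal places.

Payout ratio b = 1 − 0.51 = 0.49.
Justified trailing P/E = b(1+g)/(r−g) = 0.49×(1+0.0362)/(0.106−0.0362) = 7.2742

7.27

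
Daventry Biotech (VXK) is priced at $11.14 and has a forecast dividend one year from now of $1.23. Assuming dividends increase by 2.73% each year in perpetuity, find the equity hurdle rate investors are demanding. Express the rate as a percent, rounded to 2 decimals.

Rearranging the constant-growth DDM: r = D₁/P₀ + g.
r = 1.2300 / 11.14 + 0.0273 = 0.11041 + 0.0273 = 0.13771

13.77%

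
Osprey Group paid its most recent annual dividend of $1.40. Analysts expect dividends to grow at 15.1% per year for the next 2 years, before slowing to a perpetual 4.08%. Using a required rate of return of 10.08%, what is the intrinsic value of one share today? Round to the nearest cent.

$29.55

Two-stage DDM. Project D₁…D_2 at 0.151, terminal growth 0.0408, discount at r = 0.1008.
D_1 = 1.6114
D_2 = 1.8547
Terminal value at t=2: TV = D_3/(r−g) = 1.9304/(0.1008−0.0408) = 32.1732
P₀ = 1.6114/(1+0.1008)^1 + 1.8547/(1+0.1008)^2 + 32.1732/(1+0.1008)^2 = 29.5453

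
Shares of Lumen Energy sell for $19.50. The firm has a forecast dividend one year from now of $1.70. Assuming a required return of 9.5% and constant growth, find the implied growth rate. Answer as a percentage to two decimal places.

From P₀ = D₁/(r − g), the implied growth is g = r − D₁/P₀.
g = 0.095 − 1.70/19.50 = 0.095 − 0.08718 = 0.00782

0.78%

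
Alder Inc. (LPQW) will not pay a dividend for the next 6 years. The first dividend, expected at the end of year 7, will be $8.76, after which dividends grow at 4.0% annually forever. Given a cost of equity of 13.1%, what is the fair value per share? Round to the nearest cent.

$45.99

Deferred-dividend DDM. At t=6 the remaining stream is a growing perpetuity with first payment D_7 = 8.76.
V_6 = D_7/(r−g) = 8.76/(0.131−0.04) = 96.2637
P₀ = V_6/(1+r)^6 = 96.2637/(1+0.131)^6 = 45.9925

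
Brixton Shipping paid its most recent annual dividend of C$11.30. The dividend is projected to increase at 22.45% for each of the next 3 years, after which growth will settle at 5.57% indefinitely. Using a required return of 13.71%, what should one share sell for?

Two-stage DDM. Project D₁…D_3 at 0.2245, terminal growth 0.0557, discount at r = 0.1371.
D_1 = 13.8369
D_2 = 16.9432
D_3 = 20.7470
Terminal value at t=3: TV = D_4/(r−g) = 21.9026/(0.1371−0.0557) = 269.0735
P₀ = 13.8369/(1+0.1371)^1 + 16.9432/(1+0.1371)^2 + 20.7470/(1+0.1371)^3 + 269.0735/(1+0.1371)^3 = 222.3935

C$222.39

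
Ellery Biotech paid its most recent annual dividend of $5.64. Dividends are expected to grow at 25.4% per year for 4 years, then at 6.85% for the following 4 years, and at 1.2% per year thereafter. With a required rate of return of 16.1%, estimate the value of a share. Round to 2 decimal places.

Three-stage DDM. Project D₁…D_8; terminal Gordon value at t=8 with g = 0.012; discount at r = 0.161.
D_1 = 7.0726
D_2 = 8.8690
D_3 = 11.1217
D_4 = 13.9466
D_5 = 14.9020
D_6 = 15.9228
D_7 = 17.0135
D_8 = 18.1789
TV_8 = 18.3970/(0.161−0.012) = 123.4700
P₀ = Σ Dₜ/(1+r)ᵗ + TV_8/(1+r)^8 = 89.9140

$89.91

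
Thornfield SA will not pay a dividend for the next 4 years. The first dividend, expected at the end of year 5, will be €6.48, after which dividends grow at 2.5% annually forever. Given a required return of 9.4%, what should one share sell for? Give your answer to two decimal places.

€65.56

Deferred-dividend DDM. At t=4 the remaining stream is a growing perpetuity with first payment D_5 = 6.48.
V_4 = D_5/(r−g) = 6.48/(0.094−0.025) = 93.9130
P₀ = V_4/(1+r)^4 = 93.9130/(1+0.094)^4 = 65.5627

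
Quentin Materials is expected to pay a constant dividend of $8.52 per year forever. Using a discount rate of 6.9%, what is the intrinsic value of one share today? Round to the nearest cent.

Zero-growth DDM (perpetuity): P₀ = D/r = 8.52 / 0.069 = 123.4783

$123.48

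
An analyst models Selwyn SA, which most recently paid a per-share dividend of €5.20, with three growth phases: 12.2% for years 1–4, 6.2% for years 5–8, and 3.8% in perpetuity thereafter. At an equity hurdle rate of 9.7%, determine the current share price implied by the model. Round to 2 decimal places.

€130.95

Three-stage DDM. Project D₁…D_8; terminal Gordon value at t=8 with g = 0.038; discount at r = 0.097.
D_1 = 5.8344
D_2 = 6.5462
D_3 = 7.3448
D_4 = 8.2409
D_5 = 8.7518
D_6 = 9.2945
D_7 = 9.8707
D_8 = 10.4827
TV_8 = 10.8810/(0.097−0.038) = 184.4243
P₀ = Σ Dₜ/(1+r)ᵗ + TV_8/(1+r)^8 = 130.9514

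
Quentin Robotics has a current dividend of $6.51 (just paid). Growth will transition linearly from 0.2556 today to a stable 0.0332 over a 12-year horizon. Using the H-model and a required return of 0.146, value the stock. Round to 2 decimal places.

$136.64

H-model: P₀ = D₀[(1+g_L) + H(g_S−g_L)]/(r−g_L), with H = 12/2 = 6.
P₀ = 6.51 × [(1+0.0332) + 6×(0.2556−0.0332)] / (0.146−0.0332)
   = 6.51 × 2.3676 / 0.1128 = 136.6407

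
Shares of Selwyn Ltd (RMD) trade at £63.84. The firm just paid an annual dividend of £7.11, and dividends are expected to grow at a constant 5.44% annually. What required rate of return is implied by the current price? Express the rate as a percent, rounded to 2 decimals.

Rearranging the constant-growth DDM: r = D₁/P₀ + g.
D₁ = 7.11 × (1 + 0.0544) = 7.4968.
r = 7.4968 / 63.84 + 0.0544 = 0.11743 + 0.0544 = 0.17183

17.18%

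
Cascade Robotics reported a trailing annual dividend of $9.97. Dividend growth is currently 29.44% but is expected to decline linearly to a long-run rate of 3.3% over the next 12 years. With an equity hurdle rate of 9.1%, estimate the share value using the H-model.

$447.17

H-model: P₀ = D₀[(1+g_L) + H(g_S−g_L)]/(r−g_L), with H = 12/2 = 6.
P₀ = 9.97 × [(1+0.033) + 6×(0.2944−0.033)] / (0.091−0.033)
   = 9.97 × 2.6014 / 0.058 = 447.1717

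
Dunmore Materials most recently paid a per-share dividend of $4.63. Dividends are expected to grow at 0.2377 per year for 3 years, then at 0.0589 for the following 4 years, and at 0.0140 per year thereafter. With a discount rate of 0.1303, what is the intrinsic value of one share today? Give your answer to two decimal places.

$78.24

Three-stage DDM. Project D₁…D_7; terminal Gordon value at t=7 with g = 0.014; discount at r = 0.1303.
D_1 = 5.7306
D_2 = 7.0927
D_3 = 8.7786
D_4 = 9.2957
D_5 = 9.8432
D_6 = 10.4230
D_7 = 11.0369
TV_7 = 11.1914/(0.1303−0.014) = 96.2288
P₀ = Σ Dₜ/(1+r)ᵗ + TV_7/(1+r)^7 = 78.2396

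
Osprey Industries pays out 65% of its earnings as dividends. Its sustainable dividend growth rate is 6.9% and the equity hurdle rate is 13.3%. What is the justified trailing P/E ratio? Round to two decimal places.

10.86

Justified trailing P/E = b(1+g)/(r−g) = 0.65×(1+0.069)/(0.133−0.069) = 10.8570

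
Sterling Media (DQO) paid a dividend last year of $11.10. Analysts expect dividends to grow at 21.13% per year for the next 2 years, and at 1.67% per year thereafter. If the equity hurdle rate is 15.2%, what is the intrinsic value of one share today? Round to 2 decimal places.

Two-stage DDM. Project D₁…D_2 at 0.2113, terminal growth 0.0167, discount at r = 0.152.
D_1 = 13.4454
D_2 = 16.2864
Terminal value at t=2: TV = D_3/(r−g) = 16.5584/(0.152−0.0167) = 122.3831
P₀ = 13.4454/(1+0.152)^1 + 16.2864/(1+0.152)^2 + 122.3831/(1+0.152)^2 = 116.1617

$116.16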